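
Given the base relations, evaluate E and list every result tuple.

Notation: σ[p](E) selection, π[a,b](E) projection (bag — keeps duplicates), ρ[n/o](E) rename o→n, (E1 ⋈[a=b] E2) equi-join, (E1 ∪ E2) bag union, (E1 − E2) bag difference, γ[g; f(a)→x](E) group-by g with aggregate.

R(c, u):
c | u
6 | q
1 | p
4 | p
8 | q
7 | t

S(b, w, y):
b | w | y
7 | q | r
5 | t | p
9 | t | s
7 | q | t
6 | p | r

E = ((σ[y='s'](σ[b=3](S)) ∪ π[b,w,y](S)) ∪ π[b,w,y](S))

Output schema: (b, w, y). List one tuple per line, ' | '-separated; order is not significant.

Row counts bottom-up:
  S → 5
  σ[b=3](S) → 0
  σ[y='s'](σ[b=3](S)) → 0
  S → 5
  π[b,w,y](S) → 5
  (σ[y='s'](σ[b=3](S)) ∪ π[b,w,y](S)) → 5
  S → 5
  π[b,w,y](S) → 5
  ((σ[y='s'](σ[b=3](S)) ∪ π[b,w,y](S)) ∪ π[b,w,y](S)) → 10

== RESULT ==
b | w | y
5 | t | p
5 | t | p
6 | p | r
6 | p | r
7 | q | r
7 | q | r
7 | q | t
7 | q | t
9 | t | s
9 | t | s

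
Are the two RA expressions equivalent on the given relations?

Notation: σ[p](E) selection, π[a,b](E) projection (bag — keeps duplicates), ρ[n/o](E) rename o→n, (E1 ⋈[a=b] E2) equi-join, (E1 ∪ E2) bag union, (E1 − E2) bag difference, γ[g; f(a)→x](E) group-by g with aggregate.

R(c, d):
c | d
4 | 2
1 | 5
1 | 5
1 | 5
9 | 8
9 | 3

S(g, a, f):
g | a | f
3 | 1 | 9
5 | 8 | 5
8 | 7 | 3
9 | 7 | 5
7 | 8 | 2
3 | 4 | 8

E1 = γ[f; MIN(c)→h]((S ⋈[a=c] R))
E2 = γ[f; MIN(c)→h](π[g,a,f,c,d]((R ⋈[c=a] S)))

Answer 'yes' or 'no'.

E1 stepwise |·|:
  S → 6
  R → 6
  (S ⋈[a=c] R) → 4
  γ[f; MIN(c)→h]((S ⋈[a=c] R)) → 2
E2 stepwise |·|:
  R → 6
  S → 6
  (R ⋈[c=a] S) → 4
  π[g,a,f,c,d]((R ⋈[c=a] S)) → 4
  γ[f; MIN(c)→h](π[g,a,f,c,d]((R ⋈[c=a] S))) → 2

E1 and E2 produce the same multiset:
f | h
8 | 4
9 | 1

yes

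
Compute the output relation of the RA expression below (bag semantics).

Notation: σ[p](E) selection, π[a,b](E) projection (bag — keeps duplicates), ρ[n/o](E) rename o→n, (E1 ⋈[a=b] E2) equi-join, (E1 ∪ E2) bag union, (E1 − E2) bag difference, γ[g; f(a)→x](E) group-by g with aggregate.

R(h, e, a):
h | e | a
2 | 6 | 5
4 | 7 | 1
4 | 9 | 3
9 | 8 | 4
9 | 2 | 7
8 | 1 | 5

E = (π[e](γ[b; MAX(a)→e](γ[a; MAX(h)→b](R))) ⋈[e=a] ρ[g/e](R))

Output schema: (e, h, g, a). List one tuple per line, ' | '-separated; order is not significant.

Subexpression sizes:
  R → 6
  γ[a; MAX(h)→b](R) → 5
  γ[b; MAX(a)→e](γ[a; MAX(h)→b](R)) → 3
  π[e](γ[b; MAX(a)→e](γ[a; MAX(h)→b](R))) → 3
  R → 6
  ρ[g/e](R) → 6
  (π[e](γ[b; MAX(a)→e](γ[a; MAX(h)→b](R))) ⋈[e=a] ρ[g/e](R)) → 4

== RESULT ==
e | h | g | a
3 | 4 | 9 | 3
5 | 2 | 6 | 5
5 | 8 | 1 | 5
7 | 9 | 2 | 7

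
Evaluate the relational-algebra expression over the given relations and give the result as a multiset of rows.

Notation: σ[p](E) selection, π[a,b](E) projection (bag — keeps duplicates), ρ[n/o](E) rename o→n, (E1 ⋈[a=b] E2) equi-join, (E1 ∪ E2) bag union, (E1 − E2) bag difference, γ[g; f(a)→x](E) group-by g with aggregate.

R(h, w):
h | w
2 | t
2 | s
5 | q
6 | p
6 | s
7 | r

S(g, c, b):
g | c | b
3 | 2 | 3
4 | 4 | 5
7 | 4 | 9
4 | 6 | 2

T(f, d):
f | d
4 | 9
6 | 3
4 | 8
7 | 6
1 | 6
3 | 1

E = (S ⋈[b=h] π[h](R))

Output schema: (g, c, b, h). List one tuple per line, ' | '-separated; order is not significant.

Row counts bottom-up:
  S → 4
  R → 6
  π[h](R) → 6
  (S ⋈[b=h] π[h](R)) → 3

== RESULT ==
g | c | b | h
4 | 4 | 5 | 5
4 | 6 | 2 | 2
4 | 6 | 2 | 2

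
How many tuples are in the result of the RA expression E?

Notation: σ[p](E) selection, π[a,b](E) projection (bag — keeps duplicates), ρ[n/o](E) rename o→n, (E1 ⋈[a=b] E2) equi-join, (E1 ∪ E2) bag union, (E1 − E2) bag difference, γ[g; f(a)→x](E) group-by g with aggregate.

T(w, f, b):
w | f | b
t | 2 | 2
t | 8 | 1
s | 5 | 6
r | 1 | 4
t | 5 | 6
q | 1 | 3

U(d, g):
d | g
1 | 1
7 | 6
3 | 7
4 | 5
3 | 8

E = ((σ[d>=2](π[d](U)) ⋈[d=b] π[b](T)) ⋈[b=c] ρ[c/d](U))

Stepwise |·|:
  U → 5
  π[d](U) → 5
  σ[d>=2](π[d](U)) → 4
  T → 6
  π[b](T) → 6
  (σ[d>=2](π[d](U)) ⋈[d=b] π[b](T)) → 3
  U → 5
  ρ[c/d](U) → 5
  ((σ[d>=2](π[d](U)) ⋈[d=b] π[b](T)) ⋈[b=c] ρ[c/d](U)) → 5

|E| = 5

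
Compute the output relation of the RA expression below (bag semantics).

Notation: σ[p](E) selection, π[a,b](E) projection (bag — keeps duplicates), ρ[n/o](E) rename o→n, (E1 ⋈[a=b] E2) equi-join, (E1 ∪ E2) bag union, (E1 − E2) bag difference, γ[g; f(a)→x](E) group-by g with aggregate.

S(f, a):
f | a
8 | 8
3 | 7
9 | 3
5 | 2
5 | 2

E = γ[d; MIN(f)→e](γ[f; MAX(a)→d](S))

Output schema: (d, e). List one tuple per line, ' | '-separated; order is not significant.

Row counts bottom-up:
  S → 5
  γ[f; MAX(a)→d](S) → 4
  γ[d; MIN(f)→e](γ[f; MAX(a)→d](S)) → 4

== RESULT ==
d | e
2 | 5
3 | 9
7 | 3
8 | 8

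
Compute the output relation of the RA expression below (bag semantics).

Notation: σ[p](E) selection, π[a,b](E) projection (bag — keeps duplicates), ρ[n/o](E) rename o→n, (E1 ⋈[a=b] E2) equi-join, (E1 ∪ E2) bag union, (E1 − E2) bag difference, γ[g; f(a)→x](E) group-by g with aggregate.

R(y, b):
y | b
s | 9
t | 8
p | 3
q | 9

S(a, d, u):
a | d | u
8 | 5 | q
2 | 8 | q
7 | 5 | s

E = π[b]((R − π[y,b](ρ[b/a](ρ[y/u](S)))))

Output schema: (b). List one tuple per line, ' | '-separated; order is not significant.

Per-node cardinality:
  R → 4
  S → 3
  ρ[y/u](S) → 3
  ρ[b/a](ρ[y/u](S)) → 3
  π[y,b](ρ[b/a](ρ[y/u](S))) → 3
  (R − π[y,b](ρ[b/a](ρ[y/u](S)))) → 4
  π[b]((R − π[y,b](ρ[b/a](ρ[y/u](S))))) → 4

== RESULT ==
b
3
8
9
9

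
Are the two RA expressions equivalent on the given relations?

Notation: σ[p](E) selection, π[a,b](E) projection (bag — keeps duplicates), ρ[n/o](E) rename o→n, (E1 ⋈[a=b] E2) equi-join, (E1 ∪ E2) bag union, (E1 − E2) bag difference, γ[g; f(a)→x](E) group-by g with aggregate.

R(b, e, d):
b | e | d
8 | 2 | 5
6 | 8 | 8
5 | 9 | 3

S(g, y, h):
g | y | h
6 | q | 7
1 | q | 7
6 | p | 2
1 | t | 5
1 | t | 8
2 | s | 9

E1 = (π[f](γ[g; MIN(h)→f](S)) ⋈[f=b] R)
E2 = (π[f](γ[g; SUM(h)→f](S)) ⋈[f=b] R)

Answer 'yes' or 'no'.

E1 stepwise |·|:
  S → 6
  γ[g; MIN(h)→f](S) → 3
  π[f](γ[g; MIN(h)→f](S)) → 3
  R → 3
  (π[f](γ[g; MIN(h)→f](S)) ⋈[f=b] R) → 1
E2 stepwise |·|:
  S → 6
  γ[g; SUM(h)→f](S) → 3
  π[f](γ[g; SUM(h)→f](S)) → 3
  R → 3
  (π[f](γ[g; SUM(h)→f](S)) ⋈[f=b] R) → 0

E1 result:
f | b | e | d
5 | 5 | 9 | 3
E2 result:
f | b | e | d
(0 rows)
Witness: (5, 5, 9, 3) appears 1× in E1 but 0× in E2.

no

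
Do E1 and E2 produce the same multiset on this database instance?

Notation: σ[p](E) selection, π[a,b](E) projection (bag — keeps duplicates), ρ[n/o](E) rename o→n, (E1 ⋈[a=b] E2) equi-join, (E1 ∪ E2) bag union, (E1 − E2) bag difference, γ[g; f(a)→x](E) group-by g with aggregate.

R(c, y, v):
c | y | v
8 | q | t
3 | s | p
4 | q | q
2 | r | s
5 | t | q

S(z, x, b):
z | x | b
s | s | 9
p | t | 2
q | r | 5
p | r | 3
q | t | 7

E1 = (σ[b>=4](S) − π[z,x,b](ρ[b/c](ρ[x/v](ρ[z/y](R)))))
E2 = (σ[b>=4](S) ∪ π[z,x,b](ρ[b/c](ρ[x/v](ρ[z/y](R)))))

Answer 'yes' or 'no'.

E1 per-node cardinality:
  S → 5
  σ[b>=4](S) → 3
  R → 5
  ρ[z/y](R) → 5
  ρ[x/v](ρ[z/y](R)) → 5
  ρ[b/c](ρ[x/v](ρ[z/y](R))) → 5
  π[z,x,b](ρ[b/c](ρ[x/v](ρ[z/y](R)))) → 5
  (σ[b>=4](S) − π[z,x,b](ρ[b/c](ρ[x/v](ρ[z/y](R))))) → 3
E2 per-node cardinality:
  S → 5
  σ[b>=4](S) → 3
  R → 5
  ρ[z/y](R) → 5
  ρ[x/v](ρ[z/y](R)) → 5
  ρ[b/c](ρ[x/v](ρ[z/y](R))) → 5
  π[z,x,b](ρ[b/c](ρ[x/v](ρ[z/y](R)))) → 5
  (σ[b>=4](S) ∪ π[z,x,b](ρ[b/c](ρ[x/v](ρ[z/y](R))))) → 8

E1 result:
z | x | b
q | r | 5
q | t | 7
s | s | 9
E2 result:
z | x | b
q | q | 4
q | r | 5
q | t | 7
q | t | 8
r | s | 2
s | p | 3
s | s | 9
t | q | 5
Witness: ('r', 's', 2) appears 0× in E1 but 1× in E2.

no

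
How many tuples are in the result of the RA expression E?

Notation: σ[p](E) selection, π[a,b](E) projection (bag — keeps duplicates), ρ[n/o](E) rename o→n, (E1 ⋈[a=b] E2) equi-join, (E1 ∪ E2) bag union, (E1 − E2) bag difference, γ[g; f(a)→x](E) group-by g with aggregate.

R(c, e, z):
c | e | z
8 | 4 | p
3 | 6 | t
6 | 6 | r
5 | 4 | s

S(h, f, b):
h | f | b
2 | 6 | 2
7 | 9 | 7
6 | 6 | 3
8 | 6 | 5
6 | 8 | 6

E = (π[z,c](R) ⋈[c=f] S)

Per-node cardinality:
  R → 4
  π[z,c](R) → 4
  S → 5
  (π[z,c](R) ⋈[c=f] S) → 4

|E| = 4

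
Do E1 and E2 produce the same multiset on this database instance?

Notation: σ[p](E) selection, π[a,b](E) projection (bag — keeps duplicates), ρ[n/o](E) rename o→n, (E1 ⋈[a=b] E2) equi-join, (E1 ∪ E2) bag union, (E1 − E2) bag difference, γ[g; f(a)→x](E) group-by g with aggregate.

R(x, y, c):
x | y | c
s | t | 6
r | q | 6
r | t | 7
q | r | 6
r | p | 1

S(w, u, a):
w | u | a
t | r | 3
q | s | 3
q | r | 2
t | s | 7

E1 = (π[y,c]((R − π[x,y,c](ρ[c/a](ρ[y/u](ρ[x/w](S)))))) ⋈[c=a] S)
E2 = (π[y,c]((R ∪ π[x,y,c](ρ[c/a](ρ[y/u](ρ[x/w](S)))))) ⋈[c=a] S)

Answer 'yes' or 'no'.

E1 subexpression sizes:
  R → 5
  S → 4
  ρ[x/w](S) → 4
  ρ[y/u](ρ[x/w](S)) → 4
  ρ[c/a](ρ[y/u](ρ[x/w](S))) → 4
  π[x,y,c](ρ[c/a](ρ[y/u](ρ[x/w](S)))) → 4
  (R − π[x,y,c](ρ[c/a](ρ[y/u](ρ[x/w](S))))) → 5
  π[y,c]((R − π[x,y,c](ρ[c/a](ρ[y/u](ρ[x/w](S)))))) → 5
  S → 4
  (π[y,c]((R − π[x,y,c](ρ[c/a](ρ[y/u](ρ[x/w](S)))))) ⋈[c=a] S) → 1
E2 subexpression sizes:
  R → 5
  S → 4
  ρ[x/w](S) → 4
  ρ[y/u](ρ[x/w](S)) → 4
  ρ[c/a](ρ[y/u](ρ[x/w](S))) → 4
  π[x,y,c](ρ[c/a](ρ[y/u](ρ[x/w](S)))) → 4
  (R ∪ π[x,y,c](ρ[c/a](ρ[y/u](ρ[x/w](S))))) → 9
  π[y,c]((R ∪ π[x,y,c](ρ[c/a](ρ[y/u](ρ[x/w](S)))))) → 9
  S → 4
  (π[y,c]((R ∪ π[x,y,c](ρ[c/a](ρ[y/u](ρ[x/w](S)))))) ⋈[c=a] S) → 7

E1 result:
y | c | w | u | a
t | 7 | t | s | 7
E2 result:
y | c | w | u | a
r | 2 | q | r | 2
r | 3 | q | s | 3
r | 3 | t | r | 3
s | 3 | q | s | 3
s | 3 | t | r | 3
s | 7 | t | s | 7
t | 7 | t | s | 7
Witness: ('s', 7, 't', 's', 7) appears 0× in E1 but 1× in E2.

no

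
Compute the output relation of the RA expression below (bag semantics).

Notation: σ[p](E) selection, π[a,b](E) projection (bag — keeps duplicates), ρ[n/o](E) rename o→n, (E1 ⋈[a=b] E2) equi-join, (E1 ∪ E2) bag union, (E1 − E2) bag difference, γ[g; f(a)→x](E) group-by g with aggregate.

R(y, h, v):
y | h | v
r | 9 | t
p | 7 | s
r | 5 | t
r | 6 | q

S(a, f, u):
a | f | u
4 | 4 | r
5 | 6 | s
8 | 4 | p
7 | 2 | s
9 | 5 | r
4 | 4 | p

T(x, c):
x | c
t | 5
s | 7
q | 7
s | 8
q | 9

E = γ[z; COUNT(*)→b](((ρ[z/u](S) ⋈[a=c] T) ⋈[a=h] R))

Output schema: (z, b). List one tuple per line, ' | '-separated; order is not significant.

Row counts bottom-up:
  S → 6
  ρ[z/u](S) → 6
  T → 5
  (ρ[z/u](S) ⋈[a=c] T) → 5
  R → 4
  ((ρ[z/u](S) ⋈[a=c] T) ⋈[a=h] R) → 4
  γ[z; COUNT(*)→b](((ρ[z/u](S) ⋈[a=c] T) ⋈[a=h] R)) → 2

== RESULT ==
z | b
r | 1
s | 3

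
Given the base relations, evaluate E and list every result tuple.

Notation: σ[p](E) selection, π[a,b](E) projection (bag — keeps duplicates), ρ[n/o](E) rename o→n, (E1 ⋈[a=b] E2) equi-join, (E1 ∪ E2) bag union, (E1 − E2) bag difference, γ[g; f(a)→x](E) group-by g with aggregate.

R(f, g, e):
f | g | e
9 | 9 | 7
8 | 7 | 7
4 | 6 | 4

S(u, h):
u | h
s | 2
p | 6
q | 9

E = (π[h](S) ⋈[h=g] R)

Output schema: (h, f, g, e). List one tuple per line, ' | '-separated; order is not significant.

Subexpression sizes:
  S → 3
  π[h](S) → 3
  R → 3
  (π[h](S) ⋈[h=g] R) → 2

== RESULT ==
h | f | g | e
6 | 4 | 6 | 4
9 | 9 | 9 | 7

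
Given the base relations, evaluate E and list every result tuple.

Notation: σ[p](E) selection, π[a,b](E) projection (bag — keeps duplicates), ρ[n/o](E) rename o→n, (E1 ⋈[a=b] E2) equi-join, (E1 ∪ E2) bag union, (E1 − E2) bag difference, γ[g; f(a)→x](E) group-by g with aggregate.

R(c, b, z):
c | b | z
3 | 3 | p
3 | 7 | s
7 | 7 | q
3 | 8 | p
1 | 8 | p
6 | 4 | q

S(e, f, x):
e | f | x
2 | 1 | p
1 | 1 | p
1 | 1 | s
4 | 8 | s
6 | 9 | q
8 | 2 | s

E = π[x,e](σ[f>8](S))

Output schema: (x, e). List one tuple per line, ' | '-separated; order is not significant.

Row counts bottom-up:
  S → 6
  σ[f>8](S) → 1
  π[x,e](σ[f>8](S)) → 1

== RESULT ==
x | e
q | 6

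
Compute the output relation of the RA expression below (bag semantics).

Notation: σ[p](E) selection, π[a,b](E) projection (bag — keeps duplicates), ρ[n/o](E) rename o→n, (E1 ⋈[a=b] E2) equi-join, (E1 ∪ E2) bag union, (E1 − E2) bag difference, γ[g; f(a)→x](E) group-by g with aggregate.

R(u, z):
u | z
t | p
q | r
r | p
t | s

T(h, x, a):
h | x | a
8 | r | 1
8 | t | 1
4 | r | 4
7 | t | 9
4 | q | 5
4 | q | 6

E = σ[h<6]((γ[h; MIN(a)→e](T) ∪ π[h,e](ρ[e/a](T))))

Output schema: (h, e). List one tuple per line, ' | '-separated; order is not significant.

Subexpression sizes:
  T → 6
  γ[h; MIN(a)→e](T) → 3
  T → 6
  ρ[e/a](T) → 6
  π[h,e](ρ[e/a](T)) → 6
  (γ[h; MIN(a)→e](T) ∪ π[h,e](ρ[e/a](T))) → 9
  σ[h<6]((γ[h; MIN(a)→e](T) ∪ π[h,e](ρ[e/a](T)))) → 4

== RESULT ==
h | e
4 | 4
4 | 4
4 | 5
4 | 6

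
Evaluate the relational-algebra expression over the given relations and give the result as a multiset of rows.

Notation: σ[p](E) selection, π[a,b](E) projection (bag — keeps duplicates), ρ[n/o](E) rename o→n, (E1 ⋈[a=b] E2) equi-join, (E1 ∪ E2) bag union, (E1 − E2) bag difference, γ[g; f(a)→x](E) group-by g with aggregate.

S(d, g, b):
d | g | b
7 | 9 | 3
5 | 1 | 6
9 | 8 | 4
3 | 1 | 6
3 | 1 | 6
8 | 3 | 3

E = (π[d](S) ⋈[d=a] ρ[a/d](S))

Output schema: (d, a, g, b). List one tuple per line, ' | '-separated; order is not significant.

Stepwise |·|:
  S → 6
  π[d](S) → 6
  S → 6
  ρ[a/d](S) → 6
  (π[d](S) ⋈[d=a] ρ[a/d](S)) → 8

== RESULT ==
d | a | g | b
3 | 3 | 1 | 6
3 | 3 | 1 | 6
3 | 3 | 1 | 6
3 | 3 | 1 | 6
5 | 5 | 1 | 6
7 | 7 | 9 | 3
8 | 8 | 3 | 3
9 | 9 | 8 | 4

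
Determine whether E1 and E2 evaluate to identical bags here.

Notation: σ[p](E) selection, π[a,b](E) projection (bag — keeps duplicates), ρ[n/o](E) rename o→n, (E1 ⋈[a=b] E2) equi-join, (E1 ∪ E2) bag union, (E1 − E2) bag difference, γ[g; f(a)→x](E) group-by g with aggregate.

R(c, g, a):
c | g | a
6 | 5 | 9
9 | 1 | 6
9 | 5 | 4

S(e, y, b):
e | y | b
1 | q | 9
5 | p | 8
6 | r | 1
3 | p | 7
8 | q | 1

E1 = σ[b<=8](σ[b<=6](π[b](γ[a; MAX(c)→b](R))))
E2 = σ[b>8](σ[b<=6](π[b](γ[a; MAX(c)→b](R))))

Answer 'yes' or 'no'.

E1 per-node cardinality:
  R → 3
  γ[a; MAX(c)→b](R) → 3
  π[b](γ[a; MAX(c)→b](R)) → 3
  σ[b<=6](π[b](γ[a; MAX(c)→b](R))) → 1
  σ[b<=8](σ[b<=6](π[b](γ[a; MAX(c)→b](R)))) → 1
E2 per-node cardinality:
  R → 3
  γ[a; MAX(c)→b](R) → 3
  π[b](γ[a; MAX(c)→b](R)) → 3
  σ[b<=6](π[b](γ[a; MAX(c)→b](R))) → 1
  σ[b>8](σ[b<=6](π[b](γ[a; MAX(c)→b](R)))) → 0

E1 result:
b
6
E2 result:
b
(0 rows)
Witness: (6,) appears 1× in E1 but 0× in E2.

no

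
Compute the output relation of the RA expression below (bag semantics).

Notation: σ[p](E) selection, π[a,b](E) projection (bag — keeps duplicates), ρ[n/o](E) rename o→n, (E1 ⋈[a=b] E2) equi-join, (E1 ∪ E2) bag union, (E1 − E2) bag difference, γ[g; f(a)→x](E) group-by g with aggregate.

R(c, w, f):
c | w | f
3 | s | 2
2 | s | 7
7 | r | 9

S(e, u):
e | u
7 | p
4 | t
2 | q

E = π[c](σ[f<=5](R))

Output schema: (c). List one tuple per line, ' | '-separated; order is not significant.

Subexpression sizes:
  R → 3
  σ[f<=5](R) → 1
  π[c](σ[f<=5](R)) → 1

== RESULT ==
c
3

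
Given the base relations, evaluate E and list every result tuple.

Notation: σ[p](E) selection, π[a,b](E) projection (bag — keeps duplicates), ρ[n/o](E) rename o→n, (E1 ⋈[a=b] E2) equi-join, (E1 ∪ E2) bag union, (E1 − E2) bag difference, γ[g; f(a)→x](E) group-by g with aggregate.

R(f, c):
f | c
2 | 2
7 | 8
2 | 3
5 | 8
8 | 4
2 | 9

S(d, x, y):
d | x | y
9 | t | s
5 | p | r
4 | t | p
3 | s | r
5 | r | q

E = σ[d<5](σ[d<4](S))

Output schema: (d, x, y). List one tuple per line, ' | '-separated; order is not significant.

Row counts bottom-up:
  S → 5
  σ[d<4](S) → 1
  σ[d<5](σ[d<4](S)) → 1

== RESULT ==
d | x | y
3 | s | r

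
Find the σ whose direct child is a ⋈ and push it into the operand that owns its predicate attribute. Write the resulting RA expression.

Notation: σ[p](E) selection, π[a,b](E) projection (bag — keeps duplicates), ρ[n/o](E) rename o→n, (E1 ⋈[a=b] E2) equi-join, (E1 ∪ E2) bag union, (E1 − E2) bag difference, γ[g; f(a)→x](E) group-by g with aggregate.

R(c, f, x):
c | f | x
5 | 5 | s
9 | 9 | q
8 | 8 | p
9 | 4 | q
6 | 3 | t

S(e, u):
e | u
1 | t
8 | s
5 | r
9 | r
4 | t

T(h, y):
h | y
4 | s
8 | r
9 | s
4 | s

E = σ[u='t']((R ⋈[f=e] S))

σ filters on u, owned by the right side.
E' = (R ⋈[f=e] σ[u='t'](S))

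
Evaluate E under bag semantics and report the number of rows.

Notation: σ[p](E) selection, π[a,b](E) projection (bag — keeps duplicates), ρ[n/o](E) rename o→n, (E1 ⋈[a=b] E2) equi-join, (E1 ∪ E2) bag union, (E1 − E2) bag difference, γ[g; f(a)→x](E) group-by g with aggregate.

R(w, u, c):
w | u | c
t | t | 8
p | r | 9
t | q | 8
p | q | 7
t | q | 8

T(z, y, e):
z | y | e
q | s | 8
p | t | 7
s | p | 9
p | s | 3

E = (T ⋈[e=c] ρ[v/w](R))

Stepwise |·|:
  T → 4
  R → 5
  ρ[v/w](R) → 5
  (T ⋈[e=c] ρ[v/w](R)) → 5

|E| = 5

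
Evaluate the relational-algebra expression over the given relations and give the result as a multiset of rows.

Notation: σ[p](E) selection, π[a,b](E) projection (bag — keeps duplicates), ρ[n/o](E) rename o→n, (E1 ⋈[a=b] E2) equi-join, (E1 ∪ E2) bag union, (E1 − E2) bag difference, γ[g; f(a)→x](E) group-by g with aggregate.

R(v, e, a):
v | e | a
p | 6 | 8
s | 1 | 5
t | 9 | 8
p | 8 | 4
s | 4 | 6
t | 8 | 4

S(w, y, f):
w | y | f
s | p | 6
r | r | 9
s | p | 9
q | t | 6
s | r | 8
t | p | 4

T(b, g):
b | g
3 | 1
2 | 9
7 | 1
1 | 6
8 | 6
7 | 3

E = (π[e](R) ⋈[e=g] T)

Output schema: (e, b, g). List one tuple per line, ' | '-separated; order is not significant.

Stepwise |·|:
  R → 6
  π[e](R) → 6
  T → 6
  (π[e](R) ⋈[e=g] T) → 5

== RESULT ==
e | b | g
1 | 3 | 1
1 | 7 | 1
6 | 1 | 6
6 | 8 | 6
9 | 2 | 9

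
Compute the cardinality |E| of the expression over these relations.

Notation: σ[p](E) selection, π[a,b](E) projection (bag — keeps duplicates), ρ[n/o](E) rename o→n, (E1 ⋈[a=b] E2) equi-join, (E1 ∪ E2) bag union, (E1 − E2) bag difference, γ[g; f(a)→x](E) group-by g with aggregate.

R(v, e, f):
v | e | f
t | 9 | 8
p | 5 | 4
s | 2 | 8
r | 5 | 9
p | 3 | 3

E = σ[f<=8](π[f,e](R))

Subexpression sizes:
  R → 5
  π[f,e](R) → 5
  σ[f<=8](π[f,e](R)) → 4

|E| = 4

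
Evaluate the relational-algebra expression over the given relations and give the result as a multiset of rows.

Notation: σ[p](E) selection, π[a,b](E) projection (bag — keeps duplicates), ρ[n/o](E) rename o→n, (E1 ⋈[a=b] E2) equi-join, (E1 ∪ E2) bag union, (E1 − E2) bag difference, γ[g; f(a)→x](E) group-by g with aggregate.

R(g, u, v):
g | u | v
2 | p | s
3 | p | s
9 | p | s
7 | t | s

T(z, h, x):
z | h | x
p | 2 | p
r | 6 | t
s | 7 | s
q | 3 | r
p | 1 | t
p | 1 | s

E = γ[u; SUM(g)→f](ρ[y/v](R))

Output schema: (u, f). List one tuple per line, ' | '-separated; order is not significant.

Subexpression sizes:
  R → 4
  ρ[y/v](R) → 4
  γ[u; SUM(g)→f](ρ[y/v](R)) → 2

== RESULT ==
u | f
p | 14
t | 7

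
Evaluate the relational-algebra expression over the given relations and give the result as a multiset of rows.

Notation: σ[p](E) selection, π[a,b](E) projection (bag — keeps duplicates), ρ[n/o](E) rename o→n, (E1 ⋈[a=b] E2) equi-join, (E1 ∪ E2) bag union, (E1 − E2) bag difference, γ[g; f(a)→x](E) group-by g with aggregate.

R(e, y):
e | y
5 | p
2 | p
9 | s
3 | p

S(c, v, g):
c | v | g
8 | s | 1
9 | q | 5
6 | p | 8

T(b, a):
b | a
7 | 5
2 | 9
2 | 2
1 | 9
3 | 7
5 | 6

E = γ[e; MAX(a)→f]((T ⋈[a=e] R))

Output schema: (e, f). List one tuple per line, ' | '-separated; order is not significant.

Row counts bottom-up:
  T → 6
  R → 4
  (T ⋈[a=e] R) → 4
  γ[e; MAX(a)→f]((T ⋈[a=e] R)) → 3

== RESULT ==
e | f
2 | 2
5 | 5
9 | 9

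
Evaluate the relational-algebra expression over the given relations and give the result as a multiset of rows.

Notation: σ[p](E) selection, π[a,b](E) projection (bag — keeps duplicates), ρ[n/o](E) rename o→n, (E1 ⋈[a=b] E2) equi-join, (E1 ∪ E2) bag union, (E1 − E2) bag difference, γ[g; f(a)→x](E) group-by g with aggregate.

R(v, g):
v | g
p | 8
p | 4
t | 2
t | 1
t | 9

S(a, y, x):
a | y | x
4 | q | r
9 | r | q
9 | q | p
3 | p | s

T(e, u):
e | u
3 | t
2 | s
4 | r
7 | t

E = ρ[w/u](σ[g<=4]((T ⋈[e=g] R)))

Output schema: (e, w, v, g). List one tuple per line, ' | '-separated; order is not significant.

Per-node cardinality:
  T → 4
  R → 5
  (T ⋈[e=g] R) → 2
  σ[g<=4]((T ⋈[e=g] R)) → 2
  ρ[w/u](σ[g<=4]((T ⋈[e=g] R))) → 2

== RESULT ==
e | w | v | g
2 | s | t | 2
4 | r | p | 4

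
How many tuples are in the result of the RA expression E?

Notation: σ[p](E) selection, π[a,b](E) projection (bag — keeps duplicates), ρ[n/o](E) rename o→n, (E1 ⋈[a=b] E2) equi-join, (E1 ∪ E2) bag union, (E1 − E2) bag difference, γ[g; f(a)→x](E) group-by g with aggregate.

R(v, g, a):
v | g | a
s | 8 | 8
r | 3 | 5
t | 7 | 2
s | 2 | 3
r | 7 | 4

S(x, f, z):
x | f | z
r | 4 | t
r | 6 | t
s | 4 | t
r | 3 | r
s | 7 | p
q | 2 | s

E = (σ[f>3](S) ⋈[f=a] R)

Row counts bottom-up:
  S → 6
  σ[f>3](S) → 4
  R → 5
  (σ[f>3](S) ⋈[f=a] R) → 2

|E| = 2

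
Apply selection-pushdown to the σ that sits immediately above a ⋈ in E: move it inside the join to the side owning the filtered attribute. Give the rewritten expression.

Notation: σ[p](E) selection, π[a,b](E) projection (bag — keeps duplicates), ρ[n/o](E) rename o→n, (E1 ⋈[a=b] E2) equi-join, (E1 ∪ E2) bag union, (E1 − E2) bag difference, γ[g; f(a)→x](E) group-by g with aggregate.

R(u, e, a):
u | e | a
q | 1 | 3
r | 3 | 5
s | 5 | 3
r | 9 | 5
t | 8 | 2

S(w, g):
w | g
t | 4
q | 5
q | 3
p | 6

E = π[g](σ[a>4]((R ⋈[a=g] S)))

σ filters on a, owned by the left side.
E' = π[g]((σ[a>4](R) ⋈[a=g] S))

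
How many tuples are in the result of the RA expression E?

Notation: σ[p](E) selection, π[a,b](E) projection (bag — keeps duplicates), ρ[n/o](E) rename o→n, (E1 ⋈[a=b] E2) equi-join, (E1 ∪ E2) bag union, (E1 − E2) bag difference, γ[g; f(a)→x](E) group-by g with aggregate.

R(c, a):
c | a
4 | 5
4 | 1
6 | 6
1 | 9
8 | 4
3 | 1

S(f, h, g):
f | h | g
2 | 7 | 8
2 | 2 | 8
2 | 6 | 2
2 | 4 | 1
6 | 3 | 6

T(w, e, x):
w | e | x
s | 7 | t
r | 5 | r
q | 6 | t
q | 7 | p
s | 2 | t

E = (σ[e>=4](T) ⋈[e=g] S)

Stepwise |·|:
  T → 5
  σ[e>=4](T) → 4
  S → 5
  (σ[e>=4](T) ⋈[e=g] S) → 1

|E| = 1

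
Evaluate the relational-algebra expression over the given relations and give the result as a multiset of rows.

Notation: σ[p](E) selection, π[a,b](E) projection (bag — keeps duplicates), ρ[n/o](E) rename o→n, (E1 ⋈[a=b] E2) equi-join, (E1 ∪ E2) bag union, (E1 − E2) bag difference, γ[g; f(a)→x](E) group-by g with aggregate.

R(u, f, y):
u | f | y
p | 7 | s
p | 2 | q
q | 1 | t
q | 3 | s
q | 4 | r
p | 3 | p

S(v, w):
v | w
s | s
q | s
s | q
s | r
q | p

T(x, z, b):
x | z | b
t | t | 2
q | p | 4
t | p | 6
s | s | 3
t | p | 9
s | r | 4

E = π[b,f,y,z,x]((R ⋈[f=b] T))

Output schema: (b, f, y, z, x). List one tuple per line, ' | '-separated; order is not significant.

Stepwise |·|:
  R → 6
  T → 6
  (R ⋈[f=b] T) → 5
  π[b,f,y,z,x]((R ⋈[f=b] T)) → 5

== RESULT ==
b | f | y | z | x
2 | 2 | q | t | t
3 | 3 | p | s | s
3 | 3 | s | s | s
4 | 4 | r | p | q
4 | 4 | r | r | s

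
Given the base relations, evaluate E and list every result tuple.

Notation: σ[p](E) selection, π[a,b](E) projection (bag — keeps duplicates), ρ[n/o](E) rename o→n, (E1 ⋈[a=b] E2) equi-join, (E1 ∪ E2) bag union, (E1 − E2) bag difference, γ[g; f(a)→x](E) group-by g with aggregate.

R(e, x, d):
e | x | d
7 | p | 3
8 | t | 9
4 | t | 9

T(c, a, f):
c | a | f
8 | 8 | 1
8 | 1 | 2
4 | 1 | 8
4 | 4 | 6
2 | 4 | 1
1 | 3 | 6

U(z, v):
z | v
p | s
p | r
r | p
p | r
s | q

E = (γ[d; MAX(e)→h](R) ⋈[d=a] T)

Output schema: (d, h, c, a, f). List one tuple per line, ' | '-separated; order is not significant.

Row counts bottom-up:
  R → 3
  γ[d; MAX(e)→h](R) → 2
  T → 6
  (γ[d; MAX(e)→h](R) ⋈[d=a] T) → 1

== RESULT ==
d | h | c | a | f
3 | 7 | 1 | 3 | 6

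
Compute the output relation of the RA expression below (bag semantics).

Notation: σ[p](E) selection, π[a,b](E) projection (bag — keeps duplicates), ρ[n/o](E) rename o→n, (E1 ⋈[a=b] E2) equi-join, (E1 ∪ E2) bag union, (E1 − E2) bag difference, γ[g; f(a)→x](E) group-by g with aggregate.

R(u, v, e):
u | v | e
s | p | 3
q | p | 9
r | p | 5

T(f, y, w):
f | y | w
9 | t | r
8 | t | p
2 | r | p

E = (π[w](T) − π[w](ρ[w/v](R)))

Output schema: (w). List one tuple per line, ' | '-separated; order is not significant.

Row counts bottom-up:
  T → 3
  π[w](T) → 3
  R → 3
  ρ[w/v](R) → 3
  π[w](ρ[w/v](R)) → 3
  (π[w](T) − π[w](ρ[w/v](R))) → 1

== RESULT ==
w
r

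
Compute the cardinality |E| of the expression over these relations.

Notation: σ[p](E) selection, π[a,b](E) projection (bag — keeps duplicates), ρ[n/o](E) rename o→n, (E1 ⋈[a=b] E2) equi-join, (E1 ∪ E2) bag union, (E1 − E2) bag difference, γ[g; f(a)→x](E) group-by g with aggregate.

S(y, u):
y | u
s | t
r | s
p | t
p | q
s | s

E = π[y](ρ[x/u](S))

Row counts bottom-up:
  S → 5
  ρ[x/u](S) → 5
  π[y](ρ[x/u](S)) → 5

|E| = 5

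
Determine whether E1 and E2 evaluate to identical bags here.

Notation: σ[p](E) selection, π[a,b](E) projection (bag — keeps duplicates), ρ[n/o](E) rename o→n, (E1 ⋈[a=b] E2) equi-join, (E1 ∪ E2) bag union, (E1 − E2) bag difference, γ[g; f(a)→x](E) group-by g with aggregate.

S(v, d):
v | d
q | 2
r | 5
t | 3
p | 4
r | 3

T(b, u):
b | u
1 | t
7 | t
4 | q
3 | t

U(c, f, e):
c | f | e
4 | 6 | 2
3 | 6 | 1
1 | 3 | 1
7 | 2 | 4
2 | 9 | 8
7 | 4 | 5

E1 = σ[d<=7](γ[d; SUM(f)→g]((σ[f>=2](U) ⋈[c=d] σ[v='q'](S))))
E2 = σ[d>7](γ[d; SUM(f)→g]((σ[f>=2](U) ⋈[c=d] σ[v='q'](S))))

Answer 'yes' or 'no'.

E1 per-node cardinality:
  U → 6
  σ[f>=2](U) → 6
  S → 5
  σ[v='q'](S) → 1
  (σ[f>=2](U) ⋈[c=d] σ[v='q'](S)) → 1
  γ[d; SUM(f)→g]((σ[f>=2](U) ⋈[c=d] σ[v='q'](S))) → 1
  σ[d<=7](γ[d; SUM(f)→g]((σ[f>=2](U) ⋈[c=d] σ[v='q'](S)))) → 1
E2 per-node cardinality:
  U → 6
  σ[f>=2](U) → 6
  S → 5
  σ[v='q'](S) → 1
  (σ[f>=2](U) ⋈[c=d] σ[v='q'](S)) → 1
  γ[d; SUM(f)→g]((σ[f>=2](U) ⋈[c=d] σ[v='q'](S))) → 1
  σ[d>7](γ[d; SUM(f)→g]((σ[f>=2](U) ⋈[c=d] σ[v='q'](S)))) → 0

E1 result:
d | g
2 | 9
E2 result:
d | g
(0 rows)
Witness: (2, 9) appears 1× in E1 but 0× in E2.

no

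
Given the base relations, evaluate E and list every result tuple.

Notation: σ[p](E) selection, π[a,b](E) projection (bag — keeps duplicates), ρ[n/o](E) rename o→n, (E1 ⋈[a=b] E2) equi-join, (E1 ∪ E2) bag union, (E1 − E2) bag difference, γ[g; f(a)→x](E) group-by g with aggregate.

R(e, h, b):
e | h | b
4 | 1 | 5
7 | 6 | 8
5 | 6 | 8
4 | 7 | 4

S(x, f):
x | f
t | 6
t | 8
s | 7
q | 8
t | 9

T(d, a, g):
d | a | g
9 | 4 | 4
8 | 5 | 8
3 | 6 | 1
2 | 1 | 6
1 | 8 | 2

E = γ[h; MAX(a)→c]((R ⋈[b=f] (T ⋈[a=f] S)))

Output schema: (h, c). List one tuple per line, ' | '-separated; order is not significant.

Per-node cardinality:
  R → 4
  T → 5
  S → 5
  (T ⋈[a=f] S) → 3
  (R ⋈[b=f] (T ⋈[a=f] S)) → 4
  γ[h; MAX(a)→c]((R ⋈[b=f] (T ⋈[a=f] S))) → 1

== RESULT ==
h | c
6 | 8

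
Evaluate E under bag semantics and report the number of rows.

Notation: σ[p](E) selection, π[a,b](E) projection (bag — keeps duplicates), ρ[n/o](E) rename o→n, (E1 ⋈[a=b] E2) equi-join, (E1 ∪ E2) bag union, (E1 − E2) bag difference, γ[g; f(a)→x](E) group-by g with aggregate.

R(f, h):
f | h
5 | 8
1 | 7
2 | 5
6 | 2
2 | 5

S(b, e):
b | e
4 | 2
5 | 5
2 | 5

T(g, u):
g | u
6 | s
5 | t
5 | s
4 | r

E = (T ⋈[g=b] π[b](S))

Per-node cardinality:
  T → 4
  S → 3
  π[b](S) → 3
  (T ⋈[g=b] π[b](S)) → 3

|E| = 3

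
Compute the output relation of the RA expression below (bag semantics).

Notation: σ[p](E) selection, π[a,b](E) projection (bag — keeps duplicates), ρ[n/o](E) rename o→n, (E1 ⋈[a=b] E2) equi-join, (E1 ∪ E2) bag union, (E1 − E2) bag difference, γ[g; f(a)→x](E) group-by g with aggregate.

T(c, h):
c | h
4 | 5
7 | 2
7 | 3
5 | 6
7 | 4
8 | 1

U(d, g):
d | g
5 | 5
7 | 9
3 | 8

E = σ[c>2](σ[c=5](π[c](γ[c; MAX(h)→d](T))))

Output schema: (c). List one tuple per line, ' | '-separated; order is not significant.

Per-node cardinality:
  T → 6
  γ[c; MAX(h)→d](T) → 4
  π[c](γ[c; MAX(h)→d](T)) → 4
  σ[c=5](π[c](γ[c; MAX(h)→d](T))) → 1
  σ[c>2](σ[c=5](π[c](γ[c; MAX(h)→d](T)))) → 1

== RESULT ==
c
5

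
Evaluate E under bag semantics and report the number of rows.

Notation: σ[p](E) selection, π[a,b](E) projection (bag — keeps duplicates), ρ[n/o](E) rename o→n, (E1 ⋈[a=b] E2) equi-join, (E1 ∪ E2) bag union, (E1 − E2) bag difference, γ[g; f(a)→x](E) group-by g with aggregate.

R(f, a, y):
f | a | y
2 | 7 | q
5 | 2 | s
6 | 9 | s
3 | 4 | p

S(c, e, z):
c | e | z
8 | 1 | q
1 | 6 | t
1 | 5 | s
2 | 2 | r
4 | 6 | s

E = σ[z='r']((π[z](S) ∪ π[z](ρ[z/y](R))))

Row counts bottom-up:
  S → 5
  π[z](S) → 5
  R → 4
  ρ[z/y](R) → 4
  π[z](ρ[z/y](R)) → 4
  (π[z](S) ∪ π[z](ρ[z/y](R))) → 9
  σ[z='r']((π[z](S) ∪ π[z](ρ[z/y](R)))) → 1

|E| = 1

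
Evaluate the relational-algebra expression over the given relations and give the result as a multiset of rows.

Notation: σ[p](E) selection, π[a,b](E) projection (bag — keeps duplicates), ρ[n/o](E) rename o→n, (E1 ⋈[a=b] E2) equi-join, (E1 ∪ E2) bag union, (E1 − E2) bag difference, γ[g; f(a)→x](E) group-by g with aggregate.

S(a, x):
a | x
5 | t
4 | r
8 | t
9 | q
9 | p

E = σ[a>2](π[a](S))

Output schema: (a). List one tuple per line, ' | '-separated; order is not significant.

Subexpression sizes:
  S → 5
  π[a](S) → 5
  σ[a>2](π[a](S)) → 5

== RESULT ==
a
4
5
8
9
9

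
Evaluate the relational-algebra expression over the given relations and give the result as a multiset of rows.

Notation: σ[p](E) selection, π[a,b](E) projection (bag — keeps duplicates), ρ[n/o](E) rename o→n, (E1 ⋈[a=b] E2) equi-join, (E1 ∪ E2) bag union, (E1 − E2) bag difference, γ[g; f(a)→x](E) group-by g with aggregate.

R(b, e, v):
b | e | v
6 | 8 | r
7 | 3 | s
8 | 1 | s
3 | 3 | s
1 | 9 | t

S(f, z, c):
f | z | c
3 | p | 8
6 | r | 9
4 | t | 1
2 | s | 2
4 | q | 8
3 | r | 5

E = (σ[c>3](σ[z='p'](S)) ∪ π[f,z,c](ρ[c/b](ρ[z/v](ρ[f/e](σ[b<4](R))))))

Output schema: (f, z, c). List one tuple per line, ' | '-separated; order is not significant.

Subexpression sizes:
  S → 6
  σ[z='p'](S) → 1
  σ[c>3](σ[z='p'](S)) → 1
  R → 5
  σ[b<4](R) → 2
  ρ[f/e](σ[b<4](R)) → 2
  ρ[z/v](ρ[f/e](σ[b<4](R))) → 2
  ρ[c/b](ρ[z/v](ρ[f/e](σ[b<4](R)))) → 2
  π[f,z,c](ρ[c/b](ρ[z/v](ρ[f/e](σ[b<4](R))))) → 2
  (σ[c>3](σ[z='p'](S)) ∪ π[f,z,c](ρ[c/b](ρ[z/v](ρ[f/e](σ[b<4](R)))))) → 3

== RESULT ==
f | z | c
3 | p | 8
3 | s | 3
9 | t | 1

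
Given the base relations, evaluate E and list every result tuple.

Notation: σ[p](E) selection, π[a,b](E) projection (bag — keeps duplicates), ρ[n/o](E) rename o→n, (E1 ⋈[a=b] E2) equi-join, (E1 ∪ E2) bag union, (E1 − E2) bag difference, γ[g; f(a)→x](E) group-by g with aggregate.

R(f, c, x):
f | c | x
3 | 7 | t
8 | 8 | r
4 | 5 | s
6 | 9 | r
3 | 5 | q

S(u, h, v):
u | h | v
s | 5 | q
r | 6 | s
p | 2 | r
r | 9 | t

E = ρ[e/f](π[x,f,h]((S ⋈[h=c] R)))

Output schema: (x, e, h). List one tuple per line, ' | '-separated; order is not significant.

Per-node cardinality:
  S → 4
  R → 5
  (S ⋈[h=c] R) → 3
  π[x,f,h]((S ⋈[h=c] R)) → 3
  ρ[e/f](π[x,f,h]((S ⋈[h=c] R))) → 3

== RESULT ==
x | e | h
q | 3 | 5
r | 6 | 9
s | 4 | 5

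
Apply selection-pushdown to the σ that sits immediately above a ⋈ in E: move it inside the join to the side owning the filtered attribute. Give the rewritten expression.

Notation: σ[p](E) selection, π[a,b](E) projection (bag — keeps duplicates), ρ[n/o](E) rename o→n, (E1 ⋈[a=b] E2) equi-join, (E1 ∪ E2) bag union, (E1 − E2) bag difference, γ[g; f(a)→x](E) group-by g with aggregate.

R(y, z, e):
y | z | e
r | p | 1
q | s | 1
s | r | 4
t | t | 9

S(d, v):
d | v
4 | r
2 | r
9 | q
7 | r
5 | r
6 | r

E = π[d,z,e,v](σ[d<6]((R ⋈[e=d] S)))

σ filters on d, owned by the right side.
E' = π[d,z,e,v]((R ⋈[e=d] σ[d<6](S)))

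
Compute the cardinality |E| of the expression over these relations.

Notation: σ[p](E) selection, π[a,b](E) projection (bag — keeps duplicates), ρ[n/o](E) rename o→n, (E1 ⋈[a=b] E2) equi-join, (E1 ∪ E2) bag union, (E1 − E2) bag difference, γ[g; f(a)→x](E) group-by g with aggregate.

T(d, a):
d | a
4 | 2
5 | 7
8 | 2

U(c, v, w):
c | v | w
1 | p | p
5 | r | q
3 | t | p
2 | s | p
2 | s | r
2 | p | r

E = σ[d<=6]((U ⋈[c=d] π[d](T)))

Stepwise |·|:
  U → 6
  T → 3
  π[d](T) → 3
  (U ⋈[c=d] π[d](T)) → 1
  σ[d<=6]((U ⋈[c=d] π[d](T))) → 1

|E| = 1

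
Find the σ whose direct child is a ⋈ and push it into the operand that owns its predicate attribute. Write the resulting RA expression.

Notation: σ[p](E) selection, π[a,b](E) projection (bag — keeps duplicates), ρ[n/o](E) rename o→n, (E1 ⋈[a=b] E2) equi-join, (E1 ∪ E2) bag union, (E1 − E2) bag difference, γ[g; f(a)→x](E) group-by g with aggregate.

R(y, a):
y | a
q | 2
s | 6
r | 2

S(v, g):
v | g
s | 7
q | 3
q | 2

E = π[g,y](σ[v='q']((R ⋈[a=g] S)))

σ filters on v, owned by the right side.
E' = π[g,y]((R ⋈[a=g] σ[v='q'](S)))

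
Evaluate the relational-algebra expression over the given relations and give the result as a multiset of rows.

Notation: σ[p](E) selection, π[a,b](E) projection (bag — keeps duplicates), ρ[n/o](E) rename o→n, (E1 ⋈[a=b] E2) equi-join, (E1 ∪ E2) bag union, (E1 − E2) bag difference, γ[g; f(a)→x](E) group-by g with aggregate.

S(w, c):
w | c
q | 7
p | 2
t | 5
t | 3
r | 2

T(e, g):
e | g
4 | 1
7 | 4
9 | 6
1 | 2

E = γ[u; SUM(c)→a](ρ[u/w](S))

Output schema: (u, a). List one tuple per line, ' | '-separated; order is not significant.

Stepwise |·|:
  S → 5
  ρ[u/w](S) → 5
  γ[u; SUM(c)→a](ρ[u/w](S)) → 4

== RESULT ==
u | a
p | 2
q | 7
r | 2
t | 8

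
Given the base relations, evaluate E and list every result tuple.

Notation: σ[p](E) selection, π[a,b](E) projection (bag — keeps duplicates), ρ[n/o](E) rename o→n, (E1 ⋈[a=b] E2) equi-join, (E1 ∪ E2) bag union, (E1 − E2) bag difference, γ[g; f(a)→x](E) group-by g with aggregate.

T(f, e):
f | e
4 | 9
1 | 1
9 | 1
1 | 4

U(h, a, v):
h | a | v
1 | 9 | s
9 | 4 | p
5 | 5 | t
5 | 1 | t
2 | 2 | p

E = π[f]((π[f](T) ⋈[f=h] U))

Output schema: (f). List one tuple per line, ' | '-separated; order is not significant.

Stepwise |·|:
  T → 4
  π[f](T) → 4
  U → 5
  (π[f](T) ⋈[f=h] U) → 3
  π[f]((π[f](T) ⋈[f=h] U)) → 3

== RESULT ==
f
1
1
9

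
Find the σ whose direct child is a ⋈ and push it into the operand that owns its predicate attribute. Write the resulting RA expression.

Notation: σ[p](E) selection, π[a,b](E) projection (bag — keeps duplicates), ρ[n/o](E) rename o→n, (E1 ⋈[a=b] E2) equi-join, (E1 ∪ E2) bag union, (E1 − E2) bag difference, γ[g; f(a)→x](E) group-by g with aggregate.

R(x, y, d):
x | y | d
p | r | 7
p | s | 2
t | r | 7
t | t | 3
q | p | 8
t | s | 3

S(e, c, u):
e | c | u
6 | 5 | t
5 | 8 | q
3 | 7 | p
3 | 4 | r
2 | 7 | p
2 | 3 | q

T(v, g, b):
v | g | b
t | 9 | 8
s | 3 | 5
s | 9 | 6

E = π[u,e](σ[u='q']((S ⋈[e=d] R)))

σ filters on u, owned by the left side.
E' = π[u,e]((σ[u='q'](S) ⋈[e=d] R))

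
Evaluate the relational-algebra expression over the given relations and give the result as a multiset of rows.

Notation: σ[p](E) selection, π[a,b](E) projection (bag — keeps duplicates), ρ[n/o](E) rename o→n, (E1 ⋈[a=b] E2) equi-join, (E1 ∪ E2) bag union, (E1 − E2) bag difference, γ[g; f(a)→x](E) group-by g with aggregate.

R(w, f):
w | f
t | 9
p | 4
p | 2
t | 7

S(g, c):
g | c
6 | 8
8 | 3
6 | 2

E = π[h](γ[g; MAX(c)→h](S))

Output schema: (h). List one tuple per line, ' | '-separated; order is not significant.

Row counts bottom-up:
  S → 3
  γ[g; MAX(c)→h](S) → 2
  π[h](γ[g; MAX(c)→h](S)) → 2

== RESULT ==
h
3
8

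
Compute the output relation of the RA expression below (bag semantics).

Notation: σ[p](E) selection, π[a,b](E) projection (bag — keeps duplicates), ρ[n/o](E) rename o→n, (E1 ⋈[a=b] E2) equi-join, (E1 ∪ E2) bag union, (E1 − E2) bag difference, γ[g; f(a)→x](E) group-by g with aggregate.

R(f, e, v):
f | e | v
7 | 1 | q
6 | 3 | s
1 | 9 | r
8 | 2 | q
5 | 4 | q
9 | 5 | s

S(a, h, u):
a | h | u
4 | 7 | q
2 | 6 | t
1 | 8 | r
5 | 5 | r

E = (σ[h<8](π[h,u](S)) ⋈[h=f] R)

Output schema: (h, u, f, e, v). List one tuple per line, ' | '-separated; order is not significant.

Row counts bottom-up:
  S → 4
  π[h,u](S) → 4
  σ[h<8](π[h,u](S)) → 3
  R → 6
  (σ[h<8](π[h,u](S)) ⋈[h=f] R) → 3

== RESULT ==
h | u | f | e | v
5 | r | 5 | 4 | q
6 | t | 6 | 3 | s
7 | q | 7 | 1 | q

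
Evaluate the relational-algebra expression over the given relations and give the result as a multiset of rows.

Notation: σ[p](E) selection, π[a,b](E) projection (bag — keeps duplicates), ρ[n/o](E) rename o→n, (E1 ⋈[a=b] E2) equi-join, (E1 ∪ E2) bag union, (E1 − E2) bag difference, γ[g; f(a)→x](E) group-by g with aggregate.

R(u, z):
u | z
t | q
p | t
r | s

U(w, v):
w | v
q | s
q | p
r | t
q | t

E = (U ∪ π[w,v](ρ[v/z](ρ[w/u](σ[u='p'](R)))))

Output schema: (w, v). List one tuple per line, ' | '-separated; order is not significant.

Per-node cardinality:
  U → 4
  R → 3
  σ[u='p'](R) → 1
  ρ[w/u](σ[u='p'](R)) → 1
  ρ[v/z](ρ[w/u](σ[u='p'](R))) → 1
  π[w,v](ρ[v/z](ρ[w/u](σ[u='p'](R)))) → 1
  (U ∪ π[w,v](ρ[v/z](ρ[w/u](σ[u='p'](R))))) → 5

== RESULT ==
w | v
p | t
q | p
q | s
q | t
r | t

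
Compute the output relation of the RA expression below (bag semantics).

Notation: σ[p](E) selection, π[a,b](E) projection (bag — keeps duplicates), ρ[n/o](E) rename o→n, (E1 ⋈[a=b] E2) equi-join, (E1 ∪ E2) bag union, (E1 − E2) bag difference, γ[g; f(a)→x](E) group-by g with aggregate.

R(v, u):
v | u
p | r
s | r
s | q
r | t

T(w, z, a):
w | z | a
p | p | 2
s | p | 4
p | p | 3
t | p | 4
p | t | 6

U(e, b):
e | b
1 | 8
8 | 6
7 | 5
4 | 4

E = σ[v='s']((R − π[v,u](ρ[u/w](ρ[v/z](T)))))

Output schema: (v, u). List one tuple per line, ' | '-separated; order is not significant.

Row counts bottom-up:
  R → 4
  T → 5
  ρ[v/z](T) → 5
  ρ[u/w](ρ[v/z](T)) → 5
  π[v,u](ρ[u/w](ρ[v/z](T))) → 5
  (R − π[v,u](ρ[u/w](ρ[v/z](T)))) → 4
  σ[v='s']((R − π[v,u](ρ[u/w](ρ[v/z](T))))) → 2

== RESULT ==
v | u
s | q
s | r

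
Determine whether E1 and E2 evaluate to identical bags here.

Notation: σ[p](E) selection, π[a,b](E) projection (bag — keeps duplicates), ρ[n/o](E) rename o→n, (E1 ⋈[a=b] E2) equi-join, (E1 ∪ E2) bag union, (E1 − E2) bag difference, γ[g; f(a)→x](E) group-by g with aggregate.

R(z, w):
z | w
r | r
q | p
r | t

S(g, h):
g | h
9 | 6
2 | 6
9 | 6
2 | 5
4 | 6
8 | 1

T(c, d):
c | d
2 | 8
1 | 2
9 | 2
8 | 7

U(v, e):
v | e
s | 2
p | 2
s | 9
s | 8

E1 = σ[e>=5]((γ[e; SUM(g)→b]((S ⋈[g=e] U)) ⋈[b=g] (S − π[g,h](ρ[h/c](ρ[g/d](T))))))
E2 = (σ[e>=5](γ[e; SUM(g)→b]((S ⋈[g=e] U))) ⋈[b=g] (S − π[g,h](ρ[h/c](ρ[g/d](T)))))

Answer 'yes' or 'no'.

E1 row counts bottom-up:
  S → 6
  U → 4
  (S ⋈[g=e] U) → 7
  γ[e; SUM(g)→b]((S ⋈[g=e] U)) → 3
  S → 6
  T → 4
  ρ[g/d](T) → 4
  ρ[h/c](ρ[g/d](T)) → 4
  π[g,h](ρ[h/c](ρ[g/d](T))) → 4
  (S − π[g,h](ρ[h/c](ρ[g/d](T)))) → 6
  (γ[e; SUM(g)→b]((S ⋈[g=e] U)) ⋈[b=g] (S − π[g,h](ρ[h/c](ρ[g/d](T))))) → 2
  σ[e>=5]((γ[e; SUM(g)→b]((S ⋈[g=e] U)) ⋈[b=g] (S − π[g,h](ρ[h/c](ρ[g/d](T)))))) → 1
E2 row counts bottom-up:
  S → 6
  U → 4
  (S ⋈[g=e] U) → 7
  γ[e; SUM(g)→b]((S ⋈[g=e] U)) → 3
  σ[e>=5](γ[e; SUM(g)→b]((S ⋈[g=e] U))) → 2
  S → 6
  T → 4
  ρ[g/d](T) → 4
  ρ[h/c](ρ[g/d](T)) → 4
  π[g,h](ρ[h/c](ρ[g/d](T))) → 4
  (S − π[g,h](ρ[h/c](ρ[g/d](T)))) → 6
  (σ[e>=5](γ[e; SUM(g)→b]((S ⋈[g=e] U))) ⋈[b=g] (S − π[g,h](ρ[h/c](ρ[g/d](T))))) → 1

E1 and E2 produce the same multiset:
e | b | g | h
8 | 8 | 8 | 1

yes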